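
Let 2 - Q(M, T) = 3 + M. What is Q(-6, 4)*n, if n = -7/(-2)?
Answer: 35/2 ≈ 17.500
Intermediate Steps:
Q(M, T) = -1 - M (Q(M, T) = 2 - (3 + M) = 2 + (-3 - M) = -1 - M)
n = 7/2 (n = -7*(-½) = 7/2 ≈ 3.5000)
Q(-6, 4)*n = (-1 - 1*(-6))*(7/2) = (-1 + 6)*(7/2) = 5*(7/2) = 35/2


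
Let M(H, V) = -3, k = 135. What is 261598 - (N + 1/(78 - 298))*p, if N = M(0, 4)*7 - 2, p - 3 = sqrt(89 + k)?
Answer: 57566743/220 + 5061*sqrt(14)/55 ≈ 2.6201e+5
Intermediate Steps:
p = 3 + 4*sqrt(14) (p = 3 + sqrt(89 + 135) = 3 + sqrt(224) = 3 + 4*sqrt(14) ≈ 17.967)
N = -23 (N = -3*7 - 2 = -21 - 2 = -23)
261598 - (N + 1/(78 - 298))*p = 261598 - (-23 + 1/(78 - 298))*(3 + 4*sqrt(14)) = 261598 - (-23 + 1/(-220))*(3 + 4*sqrt(14)) = 261598 - (-23 - 1/220)*(3 + 4*sqrt(14)) = 261598 - (-5061)*(3 + 4*sqrt(14))/220 = 261598 - (-15183/220 - 5061*sqrt(14)/55) = 261598 + (15183/220 + 5061*sqrt(14)/55) = 57566743/220 + 5061*sqrt(14)/55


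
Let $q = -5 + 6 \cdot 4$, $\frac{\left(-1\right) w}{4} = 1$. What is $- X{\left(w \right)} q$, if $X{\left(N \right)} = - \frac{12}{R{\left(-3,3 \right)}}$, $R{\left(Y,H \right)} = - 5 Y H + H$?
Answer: $\frac{19}{4} \approx 4.75$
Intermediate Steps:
$w = -4$ ($w = \left(-4\right) 1 = -4$)
$R{\left(Y,H \right)} = H - 5 H Y$ ($R{\left(Y,H \right)} = - 5 H Y + H = H - 5 H Y$)
$X{\left(N \right)} = - \frac{1}{4}$ ($X{\left(N \right)} = - \frac{12}{3 \left(1 - -15\right)} = - \frac{12}{3 \left(1 + 15\right)} = - \frac{12}{3 \cdot 16} = - \frac{12}{48} = \left(-12\right) \frac{1}{48} = - \frac{1}{4}$)
$q = 19$ ($q = -5 + 24 = 19$)
$- X{\left(w \right)} q = \left(-1\right) \left(- \frac{1}{4}\right) 19 = \frac{1}{4} \cdot 19 = \frac{19}{4}$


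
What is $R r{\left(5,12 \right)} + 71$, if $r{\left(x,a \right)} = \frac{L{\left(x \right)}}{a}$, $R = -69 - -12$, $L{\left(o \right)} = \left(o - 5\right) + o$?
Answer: $\frac{189}{4} \approx 47.25$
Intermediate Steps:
$L{\left(o \right)} = -5 + 2 o$ ($L{\left(o \right)} = \left(-5 + o\right) + o = -5 + 2 o$)
$R = -57$ ($R = -69 + 12 = -57$)
$r{\left(x,a \right)} = \frac{-5 + 2 x}{a}$
$R r{\left(5,12 \right)} + 71 = - 57 \frac{-5 + 2 \cdot 5}{12} + 71 = - 57 \frac{-5 + 10}{12} + 71 = - 57 \cdot \frac{1}{12} \cdot 5 + 71 = \left(-57\right) \frac{5}{12} + 71 = - \frac{95}{4} + 71 = \frac{189}{4}$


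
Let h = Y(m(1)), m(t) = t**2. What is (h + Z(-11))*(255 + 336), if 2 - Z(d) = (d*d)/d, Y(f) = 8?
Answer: 12411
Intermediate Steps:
Z(d) = 2 - d (Z(d) = 2 - d*d/d = 2 - d**2/d = 2 - d)
h = 8
(h + Z(-11))*(255 + 336) = (8 + (2 - 1*(-11)))*(255 + 336) = (8 + (2 + 11))*591 = (8 + 13)*591 = 21*591 = 12411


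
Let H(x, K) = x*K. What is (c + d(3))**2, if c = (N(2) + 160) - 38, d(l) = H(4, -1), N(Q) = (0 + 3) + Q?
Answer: 15129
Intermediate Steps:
N(Q) = 3 + Q
H(x, K) = K*x
d(l) = -4 (d(l) = -1*4 = -4)
c = 127 (c = ((3 + 2) + 160) - 38 = (5 + 160) - 38 = 165 - 38 = 127)
(c + d(3))**2 = (127 - 4)**2 = 123**2 = 15129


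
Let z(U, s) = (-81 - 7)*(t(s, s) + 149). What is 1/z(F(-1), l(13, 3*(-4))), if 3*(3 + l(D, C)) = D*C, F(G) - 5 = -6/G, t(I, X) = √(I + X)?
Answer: I/(88*(√110 - 149*I)) ≈ -7.589e-5 + 5.3419e-6*I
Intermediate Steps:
F(G) = 5 - 6/G
l(D, C) = -3 + C*D/3 (l(D, C) = -3 + (D*C)/3 = -3 + (C*D)/3 = -3 + C*D/3)
z(U, s) = -13112 - 88*√2*√s (z(U, s) = (-81 - 7)*(√(s + s) + 149) = -88*(√(2*s) + 149) = -88*(√2*√s + 149) = -88*(149 + √2*√s) = -13112 - 88*√2*√s)
1/z(F(-1), l(13, 3*(-4))) = 1/(-13112 - 88*√2*√(-3 + (⅓)*(3*(-4))*13)) = 1/(-13112 - 88*√2*√(-3 + (⅓)*(-12)*13)) = 1/(-13112 - 88*√2*√(-3 - 52)) = 1/(-13112 - 88*√2*√(-55)) = 1/(-13112 - 88*√2*I*√55) = 1/(-13112 - 88*I*√110)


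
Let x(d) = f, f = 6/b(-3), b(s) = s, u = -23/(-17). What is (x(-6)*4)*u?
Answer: -184/17 ≈ -10.824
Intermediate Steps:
u = 23/17 (u = -23*(-1/17) = 23/17 ≈ 1.3529)
f = -2 (f = 6/(-3) = 6*(-⅓) = -2)
x(d) = -2
(x(-6)*4)*u = -2*4*(23/17) = -8*23/17 = -184/17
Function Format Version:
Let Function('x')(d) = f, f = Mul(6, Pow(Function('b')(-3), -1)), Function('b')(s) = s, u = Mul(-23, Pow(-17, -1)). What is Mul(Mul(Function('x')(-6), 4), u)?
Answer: Rational(-184, 17) ≈ -10.824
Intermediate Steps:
u = Rational(23, 17) (u = Mul(-23, Rational(-1, 17)) = Rational(23, 17) ≈ 1.3529)
f = -2 (f = Mul(6, Pow(-3, -1)) = Mul(6, Rational(-1, 3)) = -2)
Function('x')(d) = -2
Mul(Mul(Function('x')(-6), 4), u) = Mul(Mul(-2, 4), Rational(23, 17)) = Mul(-8, Rational(23, 17)) = Rational(-184, 17)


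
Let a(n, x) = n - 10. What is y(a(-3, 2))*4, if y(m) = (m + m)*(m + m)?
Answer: 2704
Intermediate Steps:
a(n, x) = -10 + n
y(m) = 4*m² (y(m) = (2*m)*(2*m) = 4*m²)
y(a(-3, 2))*4 = (4*(-10 - 3)²)*4 = (4*(-13)²)*4 = (4*169)*4 = 676*4 = 2704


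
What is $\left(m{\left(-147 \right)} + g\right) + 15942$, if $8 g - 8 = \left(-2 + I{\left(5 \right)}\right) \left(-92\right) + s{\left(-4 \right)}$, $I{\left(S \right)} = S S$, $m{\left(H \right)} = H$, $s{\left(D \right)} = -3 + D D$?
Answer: $\frac{124265}{8} \approx 15533.0$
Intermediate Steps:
$s{\left(D \right)} = -3 + D^{2}$
$I{\left(S \right)} = S^{2}$
$g = - \frac{2095}{8}$ ($g = 1 + \frac{\left(-2 + 5^{2}\right) \left(-92\right) - \left(3 - \left(-4\right)^{2}\right)}{8} = 1 + \frac{\left(-2 + 25\right) \left(-92\right) + \left(-3 + 16\right)}{8} = 1 + \frac{23 \left(-92\right) + 13}{8} = 1 + \frac{-2116 + 13}{8} = 1 + \frac{1}{8} \left(-2103\right) = 1 - \frac{2103}{8} = - \frac{2095}{8} \approx -261.88$)
$\left(m{\left(-147 \right)} + g\right) + 15942 = \left(-147 - \frac{2095}{8}\right) + 15942 = - \frac{3271}{8} + 15942 = \frac{124265}{8}$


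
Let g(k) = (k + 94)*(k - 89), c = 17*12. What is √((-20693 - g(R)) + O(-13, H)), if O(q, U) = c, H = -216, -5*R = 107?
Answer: I*√311849/5 ≈ 111.69*I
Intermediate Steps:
R = -107/5 (R = -⅕*107 = -107/5 ≈ -21.400)
c = 204
O(q, U) = 204
g(k) = (-89 + k)*(94 + k) (g(k) = (94 + k)*(-89 + k) = (-89 + k)*(94 + k))
√((-20693 - g(R)) + O(-13, H)) = √((-20693 - (-8366 + (-107/5)² + 5*(-107/5))) + 204) = √((-20693 - (-8366 + 11449/25 - 107)) + 204) = √((-20693 - 1*(-200376/25)) + 204) = √((-20693 + 200376/25) + 204) = √(-316949/25 + 204) = √(-311849/25) = I*√311849/5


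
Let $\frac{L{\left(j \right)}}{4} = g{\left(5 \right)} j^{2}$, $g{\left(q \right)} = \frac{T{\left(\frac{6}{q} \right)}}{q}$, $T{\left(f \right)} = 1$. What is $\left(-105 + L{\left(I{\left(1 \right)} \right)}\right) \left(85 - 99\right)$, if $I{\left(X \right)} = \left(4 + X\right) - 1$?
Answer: $\frac{6454}{5} \approx 1290.8$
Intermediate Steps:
$g{\left(q \right)} = \frac{1}{q}$ ($g{\left(q \right)} = 1 \frac{1}{q} = \frac{1}{q}$)
$I{\left(X \right)} = 3 + X$
$L{\left(j \right)} = \frac{4 j^{2}}{5}$ ($L{\left(j \right)} = 4 \frac{j^{2}}{5} = \frac{4 j^{2}}{5}$)
$\left(-105 + L{\left(I{\left(1 \right)} \right)}\right) \left(85 - 99\right) = \left(-105 + \frac{4 \left(3 + 1\right)^{2}}{5}\right) \left(85 - 99\right) = \left(-105 + \frac{4 \cdot 4^{2}}{5}\right) \left(-14\right) = \left(-105 + \frac{4}{5} \cdot 16\right) \left(-14\right) = \left(-105 + \frac{64}{5}\right) \left(-14\right) = \left(- \frac{461}{5}\right) \left(-14\right) = \frac{6454}{5}$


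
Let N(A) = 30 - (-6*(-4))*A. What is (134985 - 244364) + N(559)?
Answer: -122765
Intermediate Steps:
N(A) = 30 - 24*A
(134985 - 244364) + N(559) = (134985 - 244364) + (30 - 24*559) = -109379 + (30 - 13416) = -109379 - 13386 = -122765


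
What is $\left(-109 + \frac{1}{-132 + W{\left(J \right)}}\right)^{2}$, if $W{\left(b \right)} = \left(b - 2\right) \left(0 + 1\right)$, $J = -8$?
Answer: $\frac{239599441}{20164} \approx 11883.0$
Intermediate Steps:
$W{\left(b \right)} = -2 + b$ ($W{\left(b \right)} = \left(-2 + b\right) 1 = -2 + b$)
$\left(-109 + \frac{1}{-132 + W{\left(J \right)}}\right)^{2} = \left(-109 + \frac{1}{-132 - 10}\right)^{2} = \left(-109 + \frac{1}{-142}\right)^{2} = \left(-109 - \frac{1}{142}\right)^{2} = \left(- \frac{15479}{142}\right)^{2} = \frac{239599441}{20164}$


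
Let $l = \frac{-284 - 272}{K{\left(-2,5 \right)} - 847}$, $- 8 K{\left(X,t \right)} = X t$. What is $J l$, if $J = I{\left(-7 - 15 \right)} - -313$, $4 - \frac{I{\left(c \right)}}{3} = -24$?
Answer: $\frac{882928}{3383} \approx 260.99$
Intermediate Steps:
$I{\left(c \right)} = 84$ ($I{\left(c \right)} = 12 - -72 = 12 + 72 = 84$)
$K{\left(X,t \right)} = - \frac{X t}{8}$
$l = \frac{2224}{3383}$ ($l = \frac{-284 - 272}{\left(- \frac{1}{8}\right) \left(-2\right) 5 - 847} = - \frac{556}{\frac{5}{4} - 847} = - \frac{556}{- \frac{3383}{4}} = \left(-556\right) \left(- \frac{4}{3383}\right) = \frac{2224}{3383} \approx 0.6574$)
$J = 397$ ($J = 84 - -313 = 84 + 313 = 397$)
$J l = 397 \cdot \frac{2224}{3383} = \frac{882928}{3383}$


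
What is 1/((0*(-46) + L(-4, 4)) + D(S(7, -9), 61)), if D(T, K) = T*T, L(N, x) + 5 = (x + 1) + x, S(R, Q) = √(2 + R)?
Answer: 1/13 ≈ 0.076923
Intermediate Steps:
L(N, x) = -4 + 2*x (L(N, x) = -5 + ((x + 1) + x) = -5 + ((1 + x) + x) = -5 + (1 + 2*x) = -4 + 2*x)
D(T, K) = T²
1/((0*(-46) + L(-4, 4)) + D(S(7, -9), 61)) = 1/((0*(-46) + (-4 + 2*4)) + (√(2 + 7))²) = 1/((0 + (-4 + 8)) + (√9)²) = 1/((0 + 4) + 3²) = 1/(4 + 9) = 1/13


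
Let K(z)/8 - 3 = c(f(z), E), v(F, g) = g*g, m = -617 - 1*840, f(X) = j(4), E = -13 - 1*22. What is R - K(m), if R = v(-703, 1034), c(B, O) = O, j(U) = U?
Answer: 1069412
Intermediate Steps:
E = -35 (E = -13 - 22 = -35)
f(X) = 4
m = -1457 (m = -617 - 840 = -1457)
v(F, g) = g²
K(z) = -256 (K(z) = 24 + 8*(-35) = 24 - 280 = -256)
R = 1069156 (R = 1034² = 1069156)
R - K(m) = 1069156 - 1*(-256) = 1069156 + 256 = 1069412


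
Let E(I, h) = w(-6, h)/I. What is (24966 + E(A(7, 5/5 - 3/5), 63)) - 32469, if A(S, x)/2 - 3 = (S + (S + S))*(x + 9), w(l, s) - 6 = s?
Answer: -5011889/668 ≈ -7502.8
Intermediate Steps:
w(l, s) = 6 + s
A(S, x) = 6 + 6*S*(9 + x) (A(S, x) = 6 + 2*((S + (S + S))*(x + 9)) = 6 + 2*((S + 2*S)*(9 + x)) = 6 + 2*((3*S)*(9 + x)) = 6 + 2*(3*S*(9 + x)) = 6 + 6*S*(9 + x))
E(I, h) = (6 + h)/I
(24966 + E(A(7, 5/5 - 3/5), 63)) - 32469 = (24966 + (6 + 63)/(6 + 54*7 + 6*7*(5/5 - 3/5))) - 32469 = (24966 + 69/(6 + 378 + 6*7*(5*(1/5) - 3*1/5))) - 32469 = (24966 + 69/(6 + 378 + 6*7*(1 - 3/5))) - 32469 = (24966 + 69/(6 + 378 + 6*7*(2/5))) - 32469 = (24966 + 69/(6 + 378 + 84/5)) - 32469 = (24966 + 69/(2004/5)) - 32469 = (24966 + (5/2004)*69) - 32469 = (24966 + 115/668) - 32469 = 16677403/668 - 32469 = -5011889/668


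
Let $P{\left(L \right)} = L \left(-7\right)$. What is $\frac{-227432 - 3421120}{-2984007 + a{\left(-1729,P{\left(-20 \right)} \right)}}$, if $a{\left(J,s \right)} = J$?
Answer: $\frac{456069}{373217} \approx 1.222$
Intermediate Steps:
$P{\left(L \right)} = - 7 L$
$\frac{-227432 - 3421120}{-2984007 + a{\left(-1729,P{\left(-20 \right)} \right)}} = \frac{-227432 - 3421120}{-2984007 - 1729} = - \frac{3648552}{-2985736} = \left(-3648552\right) \left(- \frac{1}{2985736}\right) = \frac{456069}{373217}$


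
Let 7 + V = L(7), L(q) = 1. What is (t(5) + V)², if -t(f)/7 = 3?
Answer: 729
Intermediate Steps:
t(f) = -21 (t(f) = -7*3 = -21)
V = -6 (V = -7 + 1 = -6)
(t(5) + V)² = (-21 - 6)² = (-27)² = 729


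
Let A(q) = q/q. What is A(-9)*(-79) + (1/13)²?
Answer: -13350/169 ≈ -78.994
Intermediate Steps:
A(q) = 1
A(-9)*(-79) + (1/13)² = 1*(-79) + (1/13)² = -79 + (1/13)² = -79 + 1/169 = -13350/169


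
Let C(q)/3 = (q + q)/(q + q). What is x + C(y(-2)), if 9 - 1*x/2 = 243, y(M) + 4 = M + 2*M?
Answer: -465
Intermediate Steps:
y(M) = -4 + 3*M (y(M) = -4 + (M + 2*M) = -4 + 3*M)
x = -468 (x = 18 - 2*243 = 18 - 486 = -468)
C(q) = 3 (C(q) = 3*((q + q)/(q + q)) = 3*((2*q)/((2*q))) = 3*((2*q)*(1/(2*q))) = 3*1 = 3)
x + C(y(-2)) = -468 + 3 = -465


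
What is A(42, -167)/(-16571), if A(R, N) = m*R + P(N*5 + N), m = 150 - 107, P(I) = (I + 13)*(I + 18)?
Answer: -974982/16571 ≈ -58.837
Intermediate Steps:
P(I) = (13 + I)*(18 + I)
m = 43
A(R, N) = 234 + 36*N² + 43*R + 186*N (A(R, N) = 43*R + (234 + (N*5 + N)² + 31*(N*5 + N)) = 43*R + (234 + (5*N + N)² + 31*(5*N + N)) = 43*R + (234 + (6*N)² + 31*(6*N)) = 43*R + (234 + 36*N² + 186*N) = 234 + 36*N² + 43*R + 186*N)
A(42, -167)/(-16571) = (234 + 36*(-167)² + 43*42 + 186*(-167))/(-16571) = (234 + 36*27889 + 1806 - 31062)*(-1/16571) = (234 + 1004004 + 1806 - 31062)*(-1/16571) = 974982*(-1/16571) = -974982/16571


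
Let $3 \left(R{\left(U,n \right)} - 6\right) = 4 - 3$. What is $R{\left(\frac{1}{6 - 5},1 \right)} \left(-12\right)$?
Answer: $-76$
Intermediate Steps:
$R{\left(U,n \right)} = \frac{19}{3}$ ($R{\left(U,n \right)} = 6 + \frac{4 - 3}{3} = 6 + \frac{1}{3} \cdot 1 = 6 + \frac{1}{3} = \frac{19}{3}$)
$R{\left(\frac{1}{6 - 5},1 \right)} \left(-12\right) = \frac{19}{3} \left(-12\right) = -76$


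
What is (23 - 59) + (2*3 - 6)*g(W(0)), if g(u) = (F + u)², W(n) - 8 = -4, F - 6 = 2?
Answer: -36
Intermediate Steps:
F = 8 (F = 6 + 2 = 8)
W(n) = 4 (W(n) = 8 - 4 = 4)
g(u) = (8 + u)²
(23 - 59) + (2*3 - 6)*g(W(0)) = (23 - 59) + (2*3 - 6)*(8 + 4)² = -36 + (6 - 6)*12² = -36 + 0*144 = -36 + 0 = -36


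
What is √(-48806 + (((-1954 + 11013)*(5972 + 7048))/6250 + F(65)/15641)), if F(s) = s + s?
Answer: 3*I*√508552037357538/391025 ≈ 173.02*I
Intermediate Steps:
F(s) = 2*s
√(-48806 + (((-1954 + 11013)*(5972 + 7048))/6250 + F(65)/15641)) = √(-48806 + (((-1954 + 11013)*(5972 + 7048))/6250 + (2*65)/15641)) = √(-48806 + ((9059*13020)*(1/6250) + 130*(1/15641))) = √(-48806 + (117948180*(1/6250) + 130/15641)) = √(-48806 + (11794818/625 + 130/15641)) = √(-48806 + 184482829588/9775625) = √(-292626324162/9775625) = 3*I*√508552037357538/391025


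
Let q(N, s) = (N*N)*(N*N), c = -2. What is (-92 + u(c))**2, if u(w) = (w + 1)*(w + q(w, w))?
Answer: 11236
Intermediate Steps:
q(N, s) = N**4 (q(N, s) = N**2*N**2 = N**4)
u(w) = (1 + w)*(w + w**4) (u(w) = (w + 1)*(w + w**4) = (1 + w)*(w + w**4))
(-92 + u(c))**2 = (-92 - 2*(1 - 2 + (-2)**3 + (-2)**4))**2 = (-92 - 2*(1 - 2 - 8 + 16))**2 = (-92 - 2*7)**2 = (-92 - 14)**2 = (-106)**2 = 11236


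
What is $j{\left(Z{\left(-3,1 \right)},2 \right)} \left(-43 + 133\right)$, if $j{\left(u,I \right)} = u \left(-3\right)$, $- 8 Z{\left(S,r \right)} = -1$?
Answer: $- \frac{135}{4} \approx -33.75$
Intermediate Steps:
$Z{\left(S,r \right)} = \frac{1}{8}$ ($Z{\left(S,r \right)} = \left(- \frac{1}{8}\right) \left(-1\right) = \frac{1}{8}$)
$j{\left(u,I \right)} = - 3 u$
$j{\left(Z{\left(-3,1 \right)},2 \right)} \left(-43 + 133\right) = \left(-3\right) \frac{1}{8} \left(-43 + 133\right) = \left(- \frac{3}{8}\right) 90 = - \frac{135}{4}$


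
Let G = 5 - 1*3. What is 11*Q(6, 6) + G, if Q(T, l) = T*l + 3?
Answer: 431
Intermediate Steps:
Q(T, l) = 3 + T*l
G = 2 (G = 5 - 3 = 2)
11*Q(6, 6) + G = 11*(3 + 6*6) + 2 = 11*(3 + 36) + 2 = 11*39 + 2 = 429 + 2 = 431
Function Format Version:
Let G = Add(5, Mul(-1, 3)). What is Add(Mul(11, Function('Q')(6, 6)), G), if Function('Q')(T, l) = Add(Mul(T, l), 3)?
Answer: 431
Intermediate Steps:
Function('Q')(T, l) = Add(3, Mul(T, l))
G = 2 (G = Add(5, -3) = 2)
Add(Mul(11, Function('Q')(6, 6)), G) = Add(Mul(11, Add(3, Mul(6, 6))), 2) = Add(Mul(11, Add(3, 36)), 2) = Add(Mul(11, 39), 2) = Add(429, 2) = 431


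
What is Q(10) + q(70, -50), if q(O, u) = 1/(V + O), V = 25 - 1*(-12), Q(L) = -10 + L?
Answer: 1/107 ≈ 0.0093458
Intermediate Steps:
V = 37 (V = 25 + 12 = 37)
q(O, u) = 1/(37 + O)
Q(10) + q(70, -50) = (-10 + 10) + 1/(37 + 70) = 0 + 1/107 = 1/107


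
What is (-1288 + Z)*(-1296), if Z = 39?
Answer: 1618704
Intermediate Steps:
(-1288 + Z)*(-1296) = (-1288 + 39)*(-1296) = -1249*(-1296) = 1618704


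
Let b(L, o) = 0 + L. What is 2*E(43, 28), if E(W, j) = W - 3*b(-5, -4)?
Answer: 116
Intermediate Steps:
b(L, o) = L
E(W, j) = 15 + W (E(W, j) = W - 3*(-5) = W + 15 = 15 + W)
2*E(43, 28) = 2*(15 + 43) = 2*58 = 116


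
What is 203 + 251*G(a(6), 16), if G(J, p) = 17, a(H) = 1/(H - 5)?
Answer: 4470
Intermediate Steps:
a(H) = 1/(-5 + H)
203 + 251*G(a(6), 16) = 203 + 251*17 = 203 + 4267 = 4470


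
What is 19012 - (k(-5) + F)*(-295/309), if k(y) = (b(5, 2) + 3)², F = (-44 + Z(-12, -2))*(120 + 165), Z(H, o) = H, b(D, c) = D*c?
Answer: 1216363/309 ≈ 3936.4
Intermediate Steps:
F = -15960 (F = (-44 - 12)*(120 + 165) = -56*285 = -15960)
k(y) = 169 (k(y) = (5*2 + 3)² = (10 + 3)² = 13² = 169)
19012 - (k(-5) + F)*(-295/309) = 19012 - (169 - 15960)*(-295/309) = 19012 - (-15791)*(-295*1/309) = 19012 - (-15791)*(-295)/309 = 19012 - 1*4658345/309 = 19012 - 4658345/309 = 1216363/309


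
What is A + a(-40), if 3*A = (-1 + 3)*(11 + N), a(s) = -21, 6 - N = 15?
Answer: -59/3 ≈ -19.667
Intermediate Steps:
N = -9 (N = 6 - 1*15 = 6 - 15 = -9)
A = 4/3 (A = ((-1 + 3)*(11 - 9))/3 = (2*2)/3 = (⅓)*4 = 4/3 ≈ 1.3333)
A + a(-40) = 4/3 - 21 = -59/3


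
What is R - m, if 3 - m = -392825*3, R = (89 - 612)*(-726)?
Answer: -798780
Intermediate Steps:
R = 379698 (R = -523*(-726) = 379698)
m = 1178478 (m = 3 - (-392825)*3 = 3 - 1*(-1178475) = 3 + 1178475 = 1178478)
R - m = 379698 - 1*1178478 = 379698 - 1178478 = -798780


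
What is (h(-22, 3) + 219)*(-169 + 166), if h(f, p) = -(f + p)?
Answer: -714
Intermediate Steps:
h(f, p) = -f - p
(h(-22, 3) + 219)*(-169 + 166) = ((-1*(-22) - 1*3) + 219)*(-169 + 166) = ((22 - 3) + 219)*(-3) = (19 + 219)*(-3) = 238*(-3) = -714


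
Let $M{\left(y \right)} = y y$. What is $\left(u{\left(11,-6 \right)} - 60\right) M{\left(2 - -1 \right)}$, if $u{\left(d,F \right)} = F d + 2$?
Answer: $-1116$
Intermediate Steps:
$u{\left(d,F \right)} = 2 + F d$
$M{\left(y \right)} = y^{2}$
$\left(u{\left(11,-6 \right)} - 60\right) M{\left(2 - -1 \right)} = \left(\left(2 - 66\right) - 60\right) \left(2 - -1\right)^{2} = \left(\left(2 - 66\right) - 60\right) \left(2 + 1\right)^{2} = \left(-64 - 60\right) 3^{2} = \left(-124\right) 9 = -1116$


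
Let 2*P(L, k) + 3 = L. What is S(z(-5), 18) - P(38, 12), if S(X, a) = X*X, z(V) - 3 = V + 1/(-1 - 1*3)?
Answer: -199/16 ≈ -12.438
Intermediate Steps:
P(L, k) = -3/2 + L/2
z(V) = 11/4 + V (z(V) = 3 + (V + 1/(-1 - 1*3)) = 3 + (V + 1/(-1 - 3)) = 3 + (V + 1/(-4)) = 3 + (V - 1/4) = 3 + (-1/4 + V) = 11/4 + V)
S(X, a) = X**2
S(z(-5), 18) - P(38, 12) = (11/4 - 5)**2 - (-3/2 + (1/2)*38) = (-9/4)**2 - (-3/2 + 19) = 81/16 - 1*35/2 = 81/16 - 35/2 = -199/16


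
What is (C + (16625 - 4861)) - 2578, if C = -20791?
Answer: -11605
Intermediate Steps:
(C + (16625 - 4861)) - 2578 = (-20791 + (16625 - 4861)) - 2578 = (-20791 + 11764) - 2578 = -9027 - 2578 = -11605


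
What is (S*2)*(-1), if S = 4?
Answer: -8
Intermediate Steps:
(S*2)*(-1) = (4*2)*(-1) = 8*(-1) = -8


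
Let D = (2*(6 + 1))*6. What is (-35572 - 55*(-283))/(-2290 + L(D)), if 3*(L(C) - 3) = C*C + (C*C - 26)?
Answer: -60021/7225 ≈ -8.3074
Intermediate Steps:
D = 84 (D = (2*7)*6 = 14*6 = 84)
L(C) = -17/3 + 2*C²/3 (L(C) = 3 + (C*C + (C*C - 26))/3 = 3 + (C² + (C² - 26))/3 = 3 + (C² + (-26 + C²))/3 = 3 + (-26 + 2*C²)/3 = 3 + (-26/3 + 2*C²/3) = -17/3 + 2*C²/3)
(-35572 - 55*(-283))/(-2290 + L(D)) = (-35572 - 55*(-283))/(-2290 + (-17/3 + (⅔)*84²)) = (-35572 + 15565)/(-2290 + (-17/3 + (⅔)*7056)) = -20007/(-2290 + (-17/3 + 4704)) = -20007/(-2290 + 14095/3) = -20007/7225/3 = -20007*3/7225 = -60021/7225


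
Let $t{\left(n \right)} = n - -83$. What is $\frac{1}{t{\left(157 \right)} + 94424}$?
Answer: $\frac{1}{94664} \approx 1.0564 \cdot 10^{-5}$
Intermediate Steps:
$t{\left(n \right)} = 83 + n$ ($t{\left(n \right)} = n + 83 = 83 + n$)
$\frac{1}{t{\left(157 \right)} + 94424} = \frac{1}{\left(83 + 157\right) + 94424} = \frac{1}{240 + 94424} = \frac{1}{94664}$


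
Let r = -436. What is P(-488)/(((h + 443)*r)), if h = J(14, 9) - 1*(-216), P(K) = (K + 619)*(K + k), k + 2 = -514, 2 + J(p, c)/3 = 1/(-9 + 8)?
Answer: 32881/70850 ≈ 0.46409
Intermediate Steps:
J(p, c) = -9 (J(p, c) = -6 + 3/(-9 + 8) = -6 + 3/(-1) = -6 + 3*(-1) = -6 - 3 = -9)
k = -516 (k = -2 - 514 = -516)
P(K) = (-516 + K)*(619 + K) (P(K) = (K + 619)*(K - 516) = (619 + K)*(-516 + K) = (-516 + K)*(619 + K))
h = 207 (h = -9 - 1*(-216) = -9 + 216 = 207)
P(-488)/(((h + 443)*r)) = (-319404 + (-488)² + 103*(-488))/(((207 + 443)*(-436))) = (-319404 + 238144 - 50264)/((650*(-436))) = -131524/(-283400) = -131524*(-1/283400) = 32881/70850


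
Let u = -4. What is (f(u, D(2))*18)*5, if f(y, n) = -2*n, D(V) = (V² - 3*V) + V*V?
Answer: -360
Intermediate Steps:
D(V) = -3*V + 2*V² (D(V) = (V² - 3*V) + V² = -3*V + 2*V²)
(f(u, D(2))*18)*5 = (-4*(-3 + 2*2)*18)*5 = (-4*(-3 + 4)*18)*5 = (-4*18)*5 = (-2*2*18)*5 = -4*18*5 = -72*5 = -360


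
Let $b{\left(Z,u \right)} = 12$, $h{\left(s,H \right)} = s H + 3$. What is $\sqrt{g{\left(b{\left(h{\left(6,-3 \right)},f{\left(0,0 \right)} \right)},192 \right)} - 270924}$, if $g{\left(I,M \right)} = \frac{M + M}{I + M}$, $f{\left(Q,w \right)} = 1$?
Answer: $\frac{2 i \sqrt{19574123}}{17} \approx 520.5 i$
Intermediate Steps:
$h{\left(s,H \right)} = 3 + H s$ ($h{\left(s,H \right)} = H s + 3 = 3 + H s$)
$g{\left(I,M \right)} = \frac{2 M}{I + M}$
$\sqrt{g{\left(b{\left(h{\left(6,-3 \right)},f{\left(0,0 \right)} \right)},192 \right)} - 270924} = \sqrt{2 \cdot 192 \frac{1}{12 + 192} - 270924} = \sqrt{2 \cdot 192 \cdot \frac{1}{204} - 270924} = \sqrt{\frac{32}{17} - 270924} = \sqrt{- \frac{4605676}{17}} = \frac{2 i \sqrt{19574123}}{17}$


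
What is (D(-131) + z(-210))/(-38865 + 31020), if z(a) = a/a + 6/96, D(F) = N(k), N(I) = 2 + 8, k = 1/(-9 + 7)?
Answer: -59/41840 ≈ -0.0014101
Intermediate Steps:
k = -½ (k = 1/(-2) = -½ ≈ -0.50000)
N(I) = 10
D(F) = 10
z(a) = 17/16 (z(a) = 1 + 6*(1/96) = 1 + 1/16 = 17/16)
(D(-131) + z(-210))/(-38865 + 31020) = (10 + 17/16)/(-38865 + 31020) = (177/16)/(-7845) = (177/16)*(-1/7845) = -59/41840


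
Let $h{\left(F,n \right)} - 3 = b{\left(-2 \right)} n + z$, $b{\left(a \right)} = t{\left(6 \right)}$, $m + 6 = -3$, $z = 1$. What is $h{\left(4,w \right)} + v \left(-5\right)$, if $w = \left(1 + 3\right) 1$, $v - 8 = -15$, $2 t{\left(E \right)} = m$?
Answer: $21$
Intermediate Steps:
$m = -9$ ($m = -6 - 3 = -9$)
$t{\left(E \right)} = - \frac{9}{2}$ ($t{\left(E \right)} = \frac{1}{2} \left(-9\right) = - \frac{9}{2}$)
$v = -7$ ($v = 8 - 15 = -7$)
$w = 4$ ($w = 4 \cdot 1 = 4$)
$b{\left(a \right)} = - \frac{9}{2}$
$h{\left(F,n \right)} = 4 - \frac{9 n}{2}$ ($h{\left(F,n \right)} = 3 - \left(-1 + \frac{9 n}{2}\right) = 4 - \frac{9 n}{2}$)
$h{\left(4,w \right)} + v \left(-5\right) = \left(4 - 18\right) - -35 = \left(4 - 18\right) + 35 = -14 + 35 = 21$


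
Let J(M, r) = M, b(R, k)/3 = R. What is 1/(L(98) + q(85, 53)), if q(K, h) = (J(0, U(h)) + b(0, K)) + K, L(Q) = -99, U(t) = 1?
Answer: -1/14 ≈ -0.071429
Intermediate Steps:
b(R, k) = 3*R
q(K, h) = K (q(K, h) = (0 + 3*0) + K = (0 + 0) + K = 0 + K = K)
1/(L(98) + q(85, 53)) = 1/(-99 + 85) = 1/(-14) = -1/14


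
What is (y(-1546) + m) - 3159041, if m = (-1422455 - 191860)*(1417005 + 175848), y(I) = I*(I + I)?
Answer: -2571364869504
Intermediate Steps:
y(I) = 2*I² (y(I) = I*(2*I) = 2*I²)
m = -2571366490695 (m = -1614315*1592853 = -2571366490695)
(y(-1546) + m) - 3159041 = (2*(-1546)² - 2571366490695) - 3159041 = (2*2390116 - 2571366490695) - 3159041 = (4780232 - 2571366490695) - 3159041 = -2571361710463 - 3159041 = -2571364869504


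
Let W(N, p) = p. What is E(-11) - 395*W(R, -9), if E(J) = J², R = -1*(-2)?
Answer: 3676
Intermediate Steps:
R = 2
E(-11) - 395*W(R, -9) = (-11)² - 395*(-9) = 121 + 3555 = 3676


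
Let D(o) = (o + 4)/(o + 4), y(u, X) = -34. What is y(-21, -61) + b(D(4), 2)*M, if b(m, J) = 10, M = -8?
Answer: -114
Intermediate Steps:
D(o) = 1 (D(o) = (4 + o)/(4 + o) = 1)
y(-21, -61) + b(D(4), 2)*M = -34 + 10*(-8) = -34 - 80 = -114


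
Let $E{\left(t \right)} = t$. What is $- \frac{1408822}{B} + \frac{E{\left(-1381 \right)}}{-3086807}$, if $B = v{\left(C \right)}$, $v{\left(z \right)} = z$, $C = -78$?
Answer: $\frac{2174380859536}{120385473} \approx 18062.0$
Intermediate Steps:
$B = -78$
$- \frac{1408822}{B} + \frac{E{\left(-1381 \right)}}{-3086807} = - \frac{1408822}{-78} - \frac{1381}{-3086807} = \left(-1408822\right) \left(- \frac{1}{78}\right) - - \frac{1381}{3086807} = \frac{704411}{39} + \frac{1381}{3086807} = \frac{2174380859536}{120385473}$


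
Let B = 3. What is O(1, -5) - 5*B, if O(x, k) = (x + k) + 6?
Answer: -13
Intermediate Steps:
O(x, k) = 6 + k + x (O(x, k) = (k + x) + 6 = 6 + k + x)
O(1, -5) - 5*B = (6 - 5 + 1) - 5*3 = 2 - 15 = -13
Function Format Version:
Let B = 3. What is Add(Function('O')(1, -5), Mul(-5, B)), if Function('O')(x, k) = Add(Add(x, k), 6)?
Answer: -13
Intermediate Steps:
Function('O')(x, k) = Add(6, k, x) (Function('O')(x, k) = Add(Add(k, x), 6) = Add(6, k, x))
Add(Function('O')(1, -5), Mul(-5, B)) = Add(Add(6, -5, 1), Mul(-5, 3)) = Add(2, -15) = -13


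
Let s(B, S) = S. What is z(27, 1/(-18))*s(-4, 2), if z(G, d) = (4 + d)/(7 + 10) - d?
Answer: 88/153 ≈ 0.57516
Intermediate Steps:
z(G, d) = 4/17 - 16*d/17 (z(G, d) = (4 + d)/17 - d = (4 + d)*(1/17) - d = (4/17 + d/17) - d = 4/17 - 16*d/17)
z(27, 1/(-18))*s(-4, 2) = (4/17 - 16/(17*(-18)))*2 = (4/17 - 16*(-1)/(17*18))*2 = (4/17 - 16/17*(-1/18))*2 = (4/17 + 8/153)*2 = (44/153)*2 = 88/153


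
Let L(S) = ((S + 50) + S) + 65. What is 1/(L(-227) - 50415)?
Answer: -1/50754 ≈ -1.9703e-5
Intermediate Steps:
L(S) = 115 + 2*S (L(S) = ((50 + S) + S) + 65 = (50 + 2*S) + 65 = 115 + 2*S)
1/(L(-227) - 50415) = 1/((115 + 2*(-227)) - 50415) = 1/((115 - 454) - 50415) = 1/(-339 - 50415) = 1/(-50754) = -1/50754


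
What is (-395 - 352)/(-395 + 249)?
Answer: 747/146 ≈ 5.1164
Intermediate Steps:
(-395 - 352)/(-395 + 249) = -747/(-146) = -747*(-1/146) = 747/146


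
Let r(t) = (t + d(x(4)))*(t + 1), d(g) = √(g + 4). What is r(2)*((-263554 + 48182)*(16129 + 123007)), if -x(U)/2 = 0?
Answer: -359591983104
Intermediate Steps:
x(U) = 0 (x(U) = -2*0 = 0)
d(g) = √(4 + g)
r(t) = (1 + t)*(2 + t) (r(t) = (t + √(4 + 0))*(t + 1) = (t + √4)*(1 + t) = (t + 2)*(1 + t) = (2 + t)*(1 + t) = (1 + t)*(2 + t))
r(2)*((-263554 + 48182)*(16129 + 123007)) = (2 + 2² + 3*2)*((-263554 + 48182)*(16129 + 123007)) = (2 + 4 + 6)*(-215372*139136) = 12*(-29965998592) = -359591983104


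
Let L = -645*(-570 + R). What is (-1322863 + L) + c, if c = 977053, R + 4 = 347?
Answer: -199395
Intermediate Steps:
R = 343 (R = -4 + 347 = 343)
L = 146415 (L = -645*(-570 + 343) = -645*(-227) = 146415)
(-1322863 + L) + c = (-1322863 + 146415) + 977053 = -1176448 + 977053 = -199395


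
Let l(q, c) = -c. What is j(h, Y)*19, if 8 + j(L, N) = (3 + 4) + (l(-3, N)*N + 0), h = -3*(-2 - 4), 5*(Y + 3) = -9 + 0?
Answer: -11419/25 ≈ -456.76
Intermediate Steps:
Y = -24/5 (Y = -3 + (-9 + 0)/5 = -3 + (⅕)*(-9) = -3 - 9/5 = -24/5 ≈ -4.8000)
h = 18 (h = -3*(-6) = 18)
j(L, N) = -1 - N² (j(L, N) = -8 + ((3 + 4) + ((-N)*N + 0)) = -8 + (7 + (-N² + 0)) = -8 + (7 - N²) = -1 - N²)
j(h, Y)*19 = (-1 - (-24/5)²)*19 = (-1 - 1*576/25)*19 = (-1 - 576/25)*19 = -601/25*19 = -11419/25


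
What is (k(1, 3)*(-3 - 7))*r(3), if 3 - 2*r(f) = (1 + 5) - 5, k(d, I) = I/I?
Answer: -10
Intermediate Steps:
k(d, I) = 1
r(f) = 1 (r(f) = 3/2 - ((1 + 5) - 5)/2 = 3/2 - (6 - 5)/2 = 3/2 - ½*1 = 3/2 - ½ = 1)
(k(1, 3)*(-3 - 7))*r(3) = (1*(-3 - 7))*1 = (1*(-10))*1 = -10*1 = -10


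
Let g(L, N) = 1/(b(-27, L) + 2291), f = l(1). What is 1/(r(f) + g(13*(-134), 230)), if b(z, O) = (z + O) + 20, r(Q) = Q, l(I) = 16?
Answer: 542/8673 ≈ 0.062493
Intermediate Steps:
f = 16
b(z, O) = 20 + O + z (b(z, O) = (O + z) + 20 = 20 + O + z)
g(L, N) = 1/(2284 + L) (g(L, N) = 1/((20 + L - 27) + 2291) = 1/((-7 + L) + 2291) = 1/(2284 + L))
1/(r(f) + g(13*(-134), 230)) = 1/(16 + 1/(2284 + 13*(-134))) = 1/(16 + 1/(2284 - 1742)) = 1/(16 + 1/542) = 1/(8673/542) = 542/8673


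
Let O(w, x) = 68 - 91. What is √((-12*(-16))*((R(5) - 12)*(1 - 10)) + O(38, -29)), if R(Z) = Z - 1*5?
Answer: √20713 ≈ 143.92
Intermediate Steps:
R(Z) = -5 + Z (R(Z) = Z - 5 = -5 + Z)
O(w, x) = -23
√((-12*(-16))*((R(5) - 12)*(1 - 10)) + O(38, -29)) = √((-12*(-16))*(((-5 + 5) - 12)*(1 - 10)) - 23) = √(192*((0 - 12)*(-9)) - 23) = √(192*(-12*(-9)) - 23) = √(192*108 - 23) = √(20736 - 23) = √20713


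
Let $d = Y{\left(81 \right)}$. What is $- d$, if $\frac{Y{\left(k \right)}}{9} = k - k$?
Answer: $0$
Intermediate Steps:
$Y{\left(k \right)} = 0$ ($Y{\left(k \right)} = 9 \left(k - k\right) = 9 \cdot 0 = 0$)
$d = 0$
$- d = \left(-1\right) 0 = 0$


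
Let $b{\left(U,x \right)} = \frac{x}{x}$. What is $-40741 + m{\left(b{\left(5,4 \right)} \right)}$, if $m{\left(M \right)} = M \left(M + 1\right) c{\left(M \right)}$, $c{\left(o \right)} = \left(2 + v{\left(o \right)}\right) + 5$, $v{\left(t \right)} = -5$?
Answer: $-40737$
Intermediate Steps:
$c{\left(o \right)} = 2$ ($c{\left(o \right)} = \left(2 - 5\right) + 5 = -3 + 5 = 2$)
$b{\left(U,x \right)} = 1$
$m{\left(M \right)} = 2 M \left(1 + M\right)$ ($m{\left(M \right)} = M \left(M + 1\right) 2 = M \left(1 + M\right) 2 = 2 M \left(1 + M\right)$)
$-40741 + m{\left(b{\left(5,4 \right)} \right)} = -40741 + 2 \cdot 1 \left(1 + 1\right) = -40741 + 2 \cdot 1 \cdot 2 = -40741 + 4 = -40737$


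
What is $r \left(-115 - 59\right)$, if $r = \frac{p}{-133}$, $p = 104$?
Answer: $\frac{18096}{133} \approx 136.06$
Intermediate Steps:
$r = - \frac{104}{133}$ ($r = \frac{104}{-133} = 104 \left(- \frac{1}{133}\right) = - \frac{104}{133} \approx -0.78195$)
$r \left(-115 - 59\right) = - \frac{104 \left(-115 - 59\right)}{133} = \left(- \frac{104}{133}\right) \left(-174\right) = \frac{18096}{133}$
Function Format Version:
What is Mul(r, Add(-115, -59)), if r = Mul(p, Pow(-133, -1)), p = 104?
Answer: Rational(18096, 133) ≈ 136.06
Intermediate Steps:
r = Rational(-104, 133) (r = Mul(104, Pow(-133, -1)) = Mul(104, Rational(-1, 133)) = Rational(-104, 133) ≈ -0.78195)
Mul(r, Add(-115, -59)) = Mul(Rational(-104, 133), Add(-115, -59)) = Mul(Rational(-104, 133), -174) = Rational(18096, 133)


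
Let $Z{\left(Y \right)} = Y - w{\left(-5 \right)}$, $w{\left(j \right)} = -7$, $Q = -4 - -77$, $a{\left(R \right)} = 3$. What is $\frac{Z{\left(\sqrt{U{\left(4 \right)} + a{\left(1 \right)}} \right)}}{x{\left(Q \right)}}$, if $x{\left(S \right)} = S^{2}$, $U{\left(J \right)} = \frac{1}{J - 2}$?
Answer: $\frac{7}{5329} + \frac{\sqrt{14}}{10658} \approx 0.0016646$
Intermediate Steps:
$Q = 73$ ($Q = -4 + 77 = 73$)
$U{\left(J \right)} = \frac{1}{-2 + J}$
$Z{\left(Y \right)} = 7 + Y$ ($Z{\left(Y \right)} = Y - -7 = Y + 7 = 7 + Y$)
$\frac{Z{\left(\sqrt{U{\left(4 \right)} + a{\left(1 \right)}} \right)}}{x{\left(Q \right)}} = \frac{7 + \sqrt{\frac{1}{-2 + 4} + 3}}{73^{2}} = \frac{7 + \sqrt{\frac{1}{2} + 3}}{5329} = \left(7 + \sqrt{\frac{1}{2} + 3}\right) \frac{1}{5329} = \left(7 + \sqrt{\frac{7}{2}}\right) \frac{1}{5329} = \left(7 + \frac{\sqrt{14}}{2}\right) \frac{1}{5329} = \frac{7}{5329} + \frac{\sqrt{14}}{10658}$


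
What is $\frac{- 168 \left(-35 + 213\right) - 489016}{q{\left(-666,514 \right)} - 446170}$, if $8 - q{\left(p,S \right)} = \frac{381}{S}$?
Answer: $\frac{266724880}{229327649} \approx 1.1631$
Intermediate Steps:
$q{\left(p,S \right)} = 8 - \frac{381}{S}$
$\frac{- 168 \left(-35 + 213\right) - 489016}{q{\left(-666,514 \right)} - 446170} = \frac{- 168 \left(-35 + 213\right) - 489016}{\left(8 - \frac{381}{514}\right) - 446170} = \frac{\left(-168\right) 178 - 489016}{\left(8 - \frac{381}{514}\right) - 446170} = \frac{-29904 - 489016}{\left(8 - \frac{381}{514}\right) - 446170} = - \frac{518920}{\frac{3731}{514} - 446170} = - \frac{518920}{- \frac{229327649}{514}} = \left(-518920\right) \left(- \frac{514}{229327649}\right) = \frac{266724880}{229327649}$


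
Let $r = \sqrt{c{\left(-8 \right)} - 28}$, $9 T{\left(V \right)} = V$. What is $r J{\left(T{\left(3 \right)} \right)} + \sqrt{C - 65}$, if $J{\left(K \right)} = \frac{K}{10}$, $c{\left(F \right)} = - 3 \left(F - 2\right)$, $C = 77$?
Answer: $2 \sqrt{3} + \frac{\sqrt{2}}{30} \approx 3.5112$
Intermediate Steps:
$T{\left(V \right)} = \frac{V}{9}$
$c{\left(F \right)} = 6 - 3 F$ ($c{\left(F \right)} = - 3 \left(-2 + F\right) = 6 - 3 F$)
$r = \sqrt{2}$ ($r = \sqrt{\left(6 - -24\right) - 28} = \sqrt{\left(6 + 24\right) - 28} = \sqrt{30 - 28} = \sqrt{2} \approx 1.4142$)
$J{\left(K \right)} = \frac{K}{10}$ ($J{\left(K \right)} = K \frac{1}{10} = \frac{K}{10}$)
$r J{\left(T{\left(3 \right)} \right)} + \sqrt{C - 65} = \sqrt{2} \frac{\frac{1}{9} \cdot 3}{10} + \sqrt{77 - 65} = \sqrt{2} \cdot \frac{1}{10} \cdot \frac{1}{3} + \sqrt{12} = \sqrt{2} \cdot \frac{1}{30} + 2 \sqrt{3} = \frac{\sqrt{2}}{30} + 2 \sqrt{3} = 2 \sqrt{3} + \frac{\sqrt{2}}{30}$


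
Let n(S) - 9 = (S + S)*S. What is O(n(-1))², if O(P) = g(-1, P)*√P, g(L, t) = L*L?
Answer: 11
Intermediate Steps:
g(L, t) = L²
n(S) = 9 + 2*S² (n(S) = 9 + (S + S)*S = 9 + (2*S)*S = 9 + 2*S²)
O(P) = √P (O(P) = (-1)²*√P = 1*√P = √P)
O(n(-1))² = (√(9 + 2*(-1)²))² = (√(9 + 2*1))² = (√(9 + 2))² = (√11)² = 11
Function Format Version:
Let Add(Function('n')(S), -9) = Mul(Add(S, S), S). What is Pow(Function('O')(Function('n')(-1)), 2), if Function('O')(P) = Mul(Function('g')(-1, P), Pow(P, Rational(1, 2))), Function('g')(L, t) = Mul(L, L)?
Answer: 11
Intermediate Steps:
Function('g')(L, t) = Pow(L, 2)
Function('n')(S) = Add(9, Mul(2, Pow(S, 2))) (Function('n')(S) = Add(9, Mul(Add(S, S), S)) = Add(9, Mul(Mul(2, S), S)) = Add(9, Mul(2, Pow(S, 2))))
Function('O')(P) = Pow(P, Rational(1, 2)) (Function('O')(P) = Mul(Pow(-1, 2), Pow(P, Rational(1, 2))) = Mul(1, Pow(P, Rational(1, 2))) = Pow(P, Rational(1, 2)))
Pow(Function('O')(Function('n')(-1)), 2) = Pow(Pow(Add(9, Mul(2, Pow(-1, 2))), Rational(1, 2)), 2) = Pow(Pow(Add(9, Mul(2, 1)), Rational(1, 2)), 2) = Pow(Pow(Add(9, 2), Rational(1, 2)), 2) = Pow(Pow(11, Rational(1, 2)), 2) = 11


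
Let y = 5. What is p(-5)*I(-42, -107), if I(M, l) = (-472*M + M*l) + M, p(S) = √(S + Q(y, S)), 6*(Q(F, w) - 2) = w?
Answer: 4046*I*√138 ≈ 47530.0*I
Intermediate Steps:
Q(F, w) = 2 + w/6
p(S) = √(2 + 7*S/6) (p(S) = √(S + (2 + S/6)) = √(2 + 7*S/6))
I(M, l) = -471*M + M*l
p(-5)*I(-42, -107) = (√(72 + 42*(-5))/6)*(-42*(-471 - 107)) = (√(72 - 210)/6)*(-42*(-578)) = (√(-138)/6)*24276 = ((I*√138)/6)*24276 = (I*√138/6)*24276 = 4046*I*√138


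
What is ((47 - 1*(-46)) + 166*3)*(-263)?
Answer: -155433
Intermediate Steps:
((47 - 1*(-46)) + 166*3)*(-263) = ((47 + 46) + 498)*(-263) = (93 + 498)*(-263) = 591*(-263) = -155433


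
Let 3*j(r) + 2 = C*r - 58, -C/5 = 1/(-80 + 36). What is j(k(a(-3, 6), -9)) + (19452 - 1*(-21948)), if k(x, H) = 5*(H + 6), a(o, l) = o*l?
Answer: 1820695/44 ≈ 41379.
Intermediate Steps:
C = 5/44 (C = -5/(-80 + 36) = -5/(-44) = -5*(-1/44) = 5/44 ≈ 0.11364)
a(o, l) = l*o
k(x, H) = 30 + 5*H (k(x, H) = 5*(6 + H) = 30 + 5*H)
j(r) = -20 + 5*r/132 (j(r) = -⅔ + (5*r/44 - 58)/3 = -⅔ + (-58 + 5*r/44)/3 = -⅔ + (-58/3 + 5*r/132) = -20 + 5*r/132)
j(k(a(-3, 6), -9)) + (19452 - 1*(-21948)) = (-20 + 5*(30 + 5*(-9))/132) + (19452 - 1*(-21948)) = (-20 + 5*(30 - 45)/132) + (19452 + 21948) = (-20 + (5/132)*(-15)) + 41400 = (-20 - 25/44) + 41400 = -905/44 + 41400 = 1820695/44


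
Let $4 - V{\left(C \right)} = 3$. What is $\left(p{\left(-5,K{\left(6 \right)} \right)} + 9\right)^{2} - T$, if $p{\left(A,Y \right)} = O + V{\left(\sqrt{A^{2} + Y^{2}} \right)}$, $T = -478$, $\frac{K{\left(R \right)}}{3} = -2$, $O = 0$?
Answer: $578$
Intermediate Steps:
$K{\left(R \right)} = -6$ ($K{\left(R \right)} = 3 \left(-2\right) = -6$)
$V{\left(C \right)} = 1$ ($V{\left(C \right)} = 4 - 3 = 1$)
$p{\left(A,Y \right)} = 1$ ($p{\left(A,Y \right)} = 0 + 1 = 1$)
$\left(p{\left(-5,K{\left(6 \right)} \right)} + 9\right)^{2} - T = \left(1 + 9\right)^{2} - -478 = 10^{2} + 478 = 100 + 478 = 578$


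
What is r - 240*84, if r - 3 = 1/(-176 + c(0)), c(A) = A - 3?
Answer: -3608104/179 ≈ -20157.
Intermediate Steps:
c(A) = -3 + A
r = 536/179 (r = 3 + 1/(-176 + (-3 + 0)) = 3 + 1/(-176 - 3) = 3 + 1/(-179) = 3 - 1/179 = 536/179 ≈ 2.9944)
r - 240*84 = 536/179 - 240*84 = 536/179 - 20160 = -3608104/179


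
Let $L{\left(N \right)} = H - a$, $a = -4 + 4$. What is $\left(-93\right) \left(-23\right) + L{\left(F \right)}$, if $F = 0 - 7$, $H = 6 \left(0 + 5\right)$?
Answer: $2169$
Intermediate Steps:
$H = 30$ ($H = 6 \cdot 5 = 30$)
$F = -7$ ($F = 0 - 7 = -7$)
$a = 0$
$L{\left(N \right)} = 30$ ($L{\left(N \right)} = 30 - 0 = 30 + 0 = 30$)
$\left(-93\right) \left(-23\right) + L{\left(F \right)} = \left(-93\right) \left(-23\right) + 30 = 2139 + 30 = 2169$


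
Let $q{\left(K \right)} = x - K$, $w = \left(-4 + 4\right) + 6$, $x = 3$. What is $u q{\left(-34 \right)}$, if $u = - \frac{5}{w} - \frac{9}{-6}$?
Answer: $\frac{74}{3} \approx 24.667$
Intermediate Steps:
$w = 6$ ($w = 0 + 6 = 6$)
$q{\left(K \right)} = 3 - K$
$u = \frac{2}{3}$ ($u = - \frac{5}{6} - \frac{9}{-6} = \left(-5\right) \frac{1}{6} - - \frac{3}{2} = - \frac{5}{6} + \frac{3}{2} = \frac{2}{3} \approx 0.66667$)
$u q{\left(-34 \right)} = \frac{2 \left(3 - -34\right)}{3} = \frac{2 \left(3 + 34\right)}{3} = \frac{2}{3} \cdot 37 = \frac{74}{3}$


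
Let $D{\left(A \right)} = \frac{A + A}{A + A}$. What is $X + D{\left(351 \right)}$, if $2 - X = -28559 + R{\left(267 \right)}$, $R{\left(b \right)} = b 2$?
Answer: $28028$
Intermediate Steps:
$R{\left(b \right)} = 2 b$
$X = 28027$ ($X = 2 - \left(-28559 + 2 \cdot 267\right) = 2 - \left(-28559 + 534\right) = 2 - -28025 = 2 + 28025 = 28027$)
$D{\left(A \right)} = 1$ ($D{\left(A \right)} = \frac{2 A}{2 A} = 2 A \frac{1}{2 A} = 1$)
$X + D{\left(351 \right)} = 28027 + 1 = 28028$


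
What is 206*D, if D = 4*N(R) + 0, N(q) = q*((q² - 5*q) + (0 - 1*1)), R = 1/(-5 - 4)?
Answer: 28840/729 ≈ 39.561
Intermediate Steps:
R = -⅑ (R = 1/(-9) = -⅑ ≈ -0.11111)
N(q) = q*(-1 + q² - 5*q) (N(q) = q*((q² - 5*q) + (0 - 1)) = q*((q² - 5*q) - 1) = q*(-1 + q² - 5*q))
D = 140/729 (D = 4*(-(-1 + (-⅑)² - 5*(-⅑))/9) + 0 = 4*(-(-1 + 1/81 + 5/9)/9) + 0 = 4*(-⅑*(-35/81)) + 0 = 4*(35/729) + 0 = 140/729 + 0 = 140/729 ≈ 0.19204)
206*D = 206*(140/729) = 28840/729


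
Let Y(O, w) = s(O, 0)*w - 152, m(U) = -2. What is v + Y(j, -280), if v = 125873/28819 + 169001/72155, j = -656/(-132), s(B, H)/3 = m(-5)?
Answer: 3191329402094/2079434945 ≈ 1534.7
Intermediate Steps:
s(B, H) = -6 (s(B, H) = 3*(-2) = -6)
j = 164/33 (j = -656*(-1/132) = 164/33 ≈ 4.9697)
v = 13952806134/2079434945 (v = 125873*(1/28819) + 169001*(1/72155) = 125873/28819 + 169001/72155 = 13952806134/2079434945 ≈ 6.7099)
Y(O, w) = -152 - 6*w (Y(O, w) = -6*w - 152 = -152 - 6*w)
v + Y(j, -280) = 13952806134/2079434945 + (-152 - 6*(-280)) = 13952806134/2079434945 + (-152 + 1680) = 13952806134/2079434945 + 1528 = 3191329402094/2079434945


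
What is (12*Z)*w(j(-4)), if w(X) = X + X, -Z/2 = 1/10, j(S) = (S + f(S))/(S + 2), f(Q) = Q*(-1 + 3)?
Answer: -144/5 ≈ -28.800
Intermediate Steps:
f(Q) = 2*Q (f(Q) = Q*2 = 2*Q)
j(S) = 3*S/(2 + S) (j(S) = (S + 2*S)/(S + 2) = (3*S)/(2 + S) = 3*S/(2 + S))
Z = -⅕ (Z = -2/10 = -2*⅒ = -⅕ ≈ -0.20000)
w(X) = 2*X
(12*Z)*w(j(-4)) = (12*(-⅕))*(2*(3*(-4)/(2 - 4))) = -24*3*(-4)/(-2)/5 = -24*3*(-4)*(-½)/5 = -24*6/5 = -12/5*12 = -144/5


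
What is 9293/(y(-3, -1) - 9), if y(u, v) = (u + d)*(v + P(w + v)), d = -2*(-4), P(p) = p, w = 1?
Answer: -9293/14 ≈ -663.79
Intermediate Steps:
d = 8
y(u, v) = (1 + 2*v)*(8 + u) (y(u, v) = (u + 8)*(v + (1 + v)) = (8 + u)*(1 + 2*v) = (1 + 2*v)*(8 + u))
9293/(y(-3, -1) - 9) = 9293/((8 - 3 + 16*(-1) + 2*(-3)*(-1)) - 9) = 9293/((8 - 3 - 16 + 6) - 9) = 9293/(-5 - 9) = 9293/(-14) = 9293*(-1/14) = -9293/14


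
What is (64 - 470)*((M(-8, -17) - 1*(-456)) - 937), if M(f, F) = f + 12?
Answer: 193662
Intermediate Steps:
M(f, F) = 12 + f
(64 - 470)*((M(-8, -17) - 1*(-456)) - 937) = (64 - 470)*(((12 - 8) - 1*(-456)) - 937) = -406*((4 + 456) - 937) = -406*(460 - 937) = -406*(-477) = 193662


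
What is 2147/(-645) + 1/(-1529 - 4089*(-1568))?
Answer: -18912973883/5681820480 ≈ -3.3287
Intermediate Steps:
2147/(-645) + 1/(-1529 - 4089*(-1568)) = 2147*(-1/645) - 1/1568/(-5618) = -2147/645 - 1/5618*(-1/1568) = -2147/645 + 1/8809024 = -18912973883/5681820480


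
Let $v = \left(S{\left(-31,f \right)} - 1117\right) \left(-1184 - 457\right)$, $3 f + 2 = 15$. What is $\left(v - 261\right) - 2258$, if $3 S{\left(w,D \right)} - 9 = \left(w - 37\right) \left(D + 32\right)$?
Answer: $\frac{9531029}{3} \approx 3.177 \cdot 10^{6}$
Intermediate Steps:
$f = \frac{13}{3}$ ($f = - \frac{2}{3} + \frac{1}{3} \cdot 15 = - \frac{2}{3} + 5 = \frac{13}{3} \approx 4.3333$)
$S{\left(w,D \right)} = 3 + \frac{\left(-37 + w\right) \left(32 + D\right)}{3}$ ($S{\left(w,D \right)} = 3 + \frac{\left(w - 37\right) \left(D + 32\right)}{3} = 3 + \frac{\left(-37 + w\right) \left(32 + D\right)}{3}$)
$v = \frac{9538586}{3}$ ($v = \left(\left(- \frac{1175}{3} - \frac{481}{9} + \frac{32}{3} \left(-31\right) + \frac{1}{3} \cdot \frac{13}{3} \left(-31\right)\right) - 1117\right) \left(-1184 - 457\right) = \left(\left(- \frac{1175}{3} - \frac{481}{9} - \frac{992}{3} - \frac{403}{9}\right) - 1117\right) \left(-1641\right) = \left(- \frac{7385}{9} - 1117\right) \left(-1641\right) = \left(- \frac{17438}{9}\right) \left(-1641\right) = \frac{9538586}{3} \approx 3.1795 \cdot 10^{6}$)
$\left(v - 261\right) - 2258 = \left(\frac{9538586}{3} - 261\right) - 2258 = \frac{9537803}{3} - 2258 = \frac{9531029}{3}$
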